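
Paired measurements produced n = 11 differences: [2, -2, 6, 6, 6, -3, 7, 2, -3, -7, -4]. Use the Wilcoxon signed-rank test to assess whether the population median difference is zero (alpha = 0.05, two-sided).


Step 1: Drop any zero differences (none here) and take |d_i|.
|d| = [2, 2, 6, 6, 6, 3, 7, 2, 3, 7, 4]
Step 2: Midrank |d_i| (ties get averaged ranks).
ranks: |2|->2, |2|->2, |6|->8, |6|->8, |6|->8, |3|->4.5, |7|->10.5, |2|->2, |3|->4.5, |7|->10.5, |4|->6
Step 3: Attach original signs; sum ranks with positive sign and with negative sign.
W+ = 2 + 8 + 8 + 8 + 10.5 + 2 = 38.5
W- = 2 + 4.5 + 4.5 + 10.5 + 6 = 27.5
(Check: W+ + W- = 66 should equal n(n+1)/2 = 66.)
Step 4: Test statistic W = min(W+, W-) = 27.5.
Step 5: Ties in |d|, so use the tie-corrected normal approximation.
        E[W] = n(n+1)/4 = 11*12/4 = 33.
        Tie groups: |d|=2 (t=3), |d|=3 (t=2), |d|=6 (t=3), |d|=7 (t=2); sum(t^3 - t) = 60.
        Var[W] = n(n+1)(2n+1)/24 - sum(t^3-t)/48 = 3036/24 - 60/48 = 125.25.
        z = (W - E[W]) / sqrt(Var[W]) = (27.5 - 33) / 11.1915 = -0.4914.
        Two-sided p = 2*Phi(z) = 0.623113.
Step 6: alpha = 0.05. fail to reject H0.

W+ = 38.5, W- = 27.5, W = min = 27.5, p = 0.623113, fail to reject H0.


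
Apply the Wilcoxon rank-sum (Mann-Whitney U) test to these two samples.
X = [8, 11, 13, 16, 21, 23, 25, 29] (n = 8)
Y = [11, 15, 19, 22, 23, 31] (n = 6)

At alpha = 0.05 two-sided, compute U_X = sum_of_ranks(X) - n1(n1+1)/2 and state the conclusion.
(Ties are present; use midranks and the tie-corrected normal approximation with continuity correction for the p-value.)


Step 1: Combine and sort all 14 observations; assign midranks.
sorted (value, group): (8,X), (11,X), (11,Y), (13,X), (15,Y), (16,X), (19,Y), (21,X), (22,Y), (23,X), (23,Y), (25,X), (29,X), (31,Y)
ranks: 8->1, 11->2.5, 11->2.5, 13->4, 15->5, 16->6, 19->7, 21->8, 22->9, 23->10.5, 23->10.5, 25->12, 29->13, 31->14
Step 2: Rank sum for X: R1 = 1 + 2.5 + 4 + 6 + 8 + 10.5 + 12 + 13 = 57.
Step 3: U_X = R1 - n1(n1+1)/2 = 57 - 8*9/2 = 57 - 36 = 21.
       U_Y = n1*n2 - U_X = 48 - 21 = 27.
Step 4: Ties are present, so use the tie-corrected normal approximation (with continuity correction) for the p-value.
Step 5: p-value = 0.746347; compare to alpha = 0.05. fail to reject H0.

U_X = 21, p = 0.746347, fail to reject H0 at alpha = 0.05.


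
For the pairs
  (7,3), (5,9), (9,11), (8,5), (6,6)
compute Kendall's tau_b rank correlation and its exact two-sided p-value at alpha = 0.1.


Step 1: Enumerate the 10 unordered pairs (i,j) with i<j and classify each by sign(x_j-x_i) * sign(y_j-y_i).
  (1,2):dx=-2,dy=+6->D; (1,3):dx=+2,dy=+8->C; (1,4):dx=+1,dy=+2->C; (1,5):dx=-1,dy=+3->D
  (2,3):dx=+4,dy=+2->C; (2,4):dx=+3,dy=-4->D; (2,5):dx=+1,dy=-3->D; (3,4):dx=-1,dy=-6->C
  (3,5):dx=-3,dy=-5->C; (4,5):dx=-2,dy=+1->D
Step 2: C = 5, D = 5, total pairs = 10.
Step 3: tau = (C - D)/(n(n-1)/2) = (5 - 5)/10 = 0.000000.
Step 4: Exact two-sided p-value (enumerate n! = 120 permutations of y under H0): p = 1.000000.
Step 5: alpha = 0.1. fail to reject H0.

tau_b = 0.0000 (C=5, D=5), p = 1.000000, fail to reject H0.


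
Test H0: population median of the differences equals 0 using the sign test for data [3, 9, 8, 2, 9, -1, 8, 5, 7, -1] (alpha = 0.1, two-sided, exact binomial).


Step 1: Discard zero differences. Original n = 10; n_eff = number of nonzero differences = 10.
Nonzero differences (with sign): +3, +9, +8, +2, +9, -1, +8, +5, +7, -1
Step 2: Count signs: positive = 8, negative = 2.
Step 3: Under H0: P(positive) = 0.5, so the number of positives S ~ Bin(10, 0.5).
Step 4: Two-sided exact p-value = sum of Bin(10,0.5) probabilities at or below the observed probability = 0.109375.
Step 5: alpha = 0.1. fail to reject H0.

n_eff = 10, pos = 8, neg = 2, p = 0.109375, fail to reject H0.


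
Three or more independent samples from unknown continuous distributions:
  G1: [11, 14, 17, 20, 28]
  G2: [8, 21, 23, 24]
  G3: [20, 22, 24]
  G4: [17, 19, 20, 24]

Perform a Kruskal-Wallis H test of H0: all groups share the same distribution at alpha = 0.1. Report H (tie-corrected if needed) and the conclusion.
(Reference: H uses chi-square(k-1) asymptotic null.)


Step 1: Combine all N = 16 observations and assign midranks.
sorted (value, group, rank): (8,G2,1), (11,G1,2), (14,G1,3), (17,G1,4.5), (17,G4,4.5), (19,G4,6), (20,G1,8), (20,G3,8), (20,G4,8), (21,G2,10), (22,G3,11), (23,G2,12), (24,G2,14), (24,G3,14), (24,G4,14), (28,G1,16)
Step 2: Sum ranks within each group.
R_1 = 33.5 (n_1 = 5)
R_2 = 37 (n_2 = 4)
R_3 = 33 (n_3 = 3)
R_4 = 32.5 (n_4 = 4)
Step 3: H = 12/(N(N+1)) * sum(R_i^2/n_i) - 3(N+1)
     = 12/(16*17) * (33.5^2/5 + 37^2/4 + 33^2/3 + 32.5^2/4) - 3*17
     = 0.044118 * 1193.76 - 51
     = 1.665993.
Step 4: Ties present; correction factor C = 1 - 54/(16^3 - 16) = 0.986765. Corrected H = 1.665993 / 0.986765 = 1.688338.
Step 5: Under H0, H ~ chi^2(3); p-value = 0.639530.
Step 6: alpha = 0.1. fail to reject H0.

H = 1.6883, df = 3, p = 0.639530, fail to reject H0.


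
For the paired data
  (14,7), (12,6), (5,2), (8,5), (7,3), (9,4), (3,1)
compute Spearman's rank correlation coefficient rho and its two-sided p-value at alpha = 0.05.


Step 1: Rank x and y separately (midranks; no ties here).
rank(x): 14->7, 12->6, 5->2, 8->4, 7->3, 9->5, 3->1
rank(y): 7->7, 6->6, 2->2, 5->5, 3->3, 4->4, 1->1
Step 2: d_i = R_x(i) - R_y(i); compute d_i^2.
  (7-7)^2=0, (6-6)^2=0, (2-2)^2=0, (4-5)^2=1, (3-3)^2=0, (5-4)^2=1, (1-1)^2=0
sum(d^2) = 2.
Step 3: rho = 1 - 6*2 / (7*(7^2 - 1)) = 1 - 12/336 = 0.964286.
Step 4: Under H0, t = rho * sqrt((n-2)/(1-rho^2)) = 8.1408 ~ t(5).
Step 5: Two-sided p-value from the t-distribution with 5 df = 0.000454.
Step 6: alpha = 0.05. reject H0.

rho = 0.9643, p = 0.000454, reject H0 at alpha = 0.05.


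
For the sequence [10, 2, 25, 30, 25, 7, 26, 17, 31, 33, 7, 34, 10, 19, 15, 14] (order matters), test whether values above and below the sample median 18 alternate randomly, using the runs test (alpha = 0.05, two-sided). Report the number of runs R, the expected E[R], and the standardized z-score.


Step 1: Compute median = 18; label A = above, B = below.
Labels in order: BBAAABABAABABABB  (n_A = 8, n_B = 8)
Step 2: Count runs R = 11.
Step 3: Under H0 (random ordering), E[R] = 2*n_A*n_B/(n_A+n_B) + 1 = 2*8*8/16 + 1 = 9.0000.
        Var[R] = 2*n_A*n_B*(2*n_A*n_B - n_A - n_B) / ((n_A+n_B)^2 * (n_A+n_B-1)) = 14336/3840 = 3.7333.
        SD[R] = 1.9322.
Step 4: Continuity-corrected z = (R - 0.5 - E[R]) / SD[R] = (11 - 0.5 - 9.0000) / 1.9322 = 0.7763.
Step 5: Two-sided p-value via normal approximation = 2*(1 - Phi(|z|)) = 0.437558.
Step 6: alpha = 0.05. fail to reject H0.

R = 11, z = 0.7763, p = 0.437558, fail to reject H0.


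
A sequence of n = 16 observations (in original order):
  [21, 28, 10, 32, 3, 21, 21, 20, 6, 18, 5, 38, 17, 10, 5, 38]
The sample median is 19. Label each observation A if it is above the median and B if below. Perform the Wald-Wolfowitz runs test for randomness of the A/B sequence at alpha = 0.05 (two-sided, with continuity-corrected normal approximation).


Step 1: Compute median = 19; label A = above, B = below.
Labels in order: AABABAAABBBABBBA  (n_A = 8, n_B = 8)
Step 2: Count runs R = 9.
Step 3: Under H0 (random ordering), E[R] = 2*n_A*n_B/(n_A+n_B) + 1 = 2*8*8/16 + 1 = 9.0000.
        Var[R] = 2*n_A*n_B*(2*n_A*n_B - n_A - n_B) / ((n_A+n_B)^2 * (n_A+n_B-1)) = 14336/3840 = 3.7333.
        SD[R] = 1.9322.
Step 4: R = E[R], so z = 0 with no continuity correction.
Step 5: Two-sided p-value via normal approximation = 2*(1 - Phi(|z|)) = 1.000000.
Step 6: alpha = 0.05. fail to reject H0.

R = 9, z = 0.0000, p = 1.000000, fail to reject H0.


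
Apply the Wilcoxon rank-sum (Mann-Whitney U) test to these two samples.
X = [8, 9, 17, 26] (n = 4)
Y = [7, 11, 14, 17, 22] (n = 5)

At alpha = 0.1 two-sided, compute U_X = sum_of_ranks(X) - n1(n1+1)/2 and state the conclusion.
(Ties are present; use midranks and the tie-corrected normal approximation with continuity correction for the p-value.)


Step 1: Combine and sort all 9 observations; assign midranks.
sorted (value, group): (7,Y), (8,X), (9,X), (11,Y), (14,Y), (17,X), (17,Y), (22,Y), (26,X)
ranks: 7->1, 8->2, 9->3, 11->4, 14->5, 17->6.5, 17->6.5, 22->8, 26->9
Step 2: Rank sum for X: R1 = 2 + 3 + 6.5 + 9 = 20.5.
Step 3: U_X = R1 - n1(n1+1)/2 = 20.5 - 4*5/2 = 20.5 - 10 = 10.5.
       U_Y = n1*n2 - U_X = 20 - 10.5 = 9.5.
Step 4: Ties are present, so use the tie-corrected normal approximation (with continuity correction) for the p-value.
Step 5: p-value = 1.000000; compare to alpha = 0.1. fail to reject H0.

U_X = 10.5, p = 1.000000, fail to reject H0 at alpha = 0.1.


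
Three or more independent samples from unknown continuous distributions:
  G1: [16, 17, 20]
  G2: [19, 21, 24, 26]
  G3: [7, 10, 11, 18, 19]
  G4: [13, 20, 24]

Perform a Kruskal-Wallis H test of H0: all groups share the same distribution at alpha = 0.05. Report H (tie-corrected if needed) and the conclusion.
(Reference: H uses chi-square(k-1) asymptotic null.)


Step 1: Combine all N = 15 observations and assign midranks.
sorted (value, group, rank): (7,G3,1), (10,G3,2), (11,G3,3), (13,G4,4), (16,G1,5), (17,G1,6), (18,G3,7), (19,G2,8.5), (19,G3,8.5), (20,G1,10.5), (20,G4,10.5), (21,G2,12), (24,G2,13.5), (24,G4,13.5), (26,G2,15)
Step 2: Sum ranks within each group.
R_1 = 21.5 (n_1 = 3)
R_2 = 49 (n_2 = 4)
R_3 = 21.5 (n_3 = 5)
R_4 = 28 (n_4 = 3)
Step 3: H = 12/(N(N+1)) * sum(R_i^2/n_i) - 3(N+1)
     = 12/(15*16) * (21.5^2/3 + 49^2/4 + 21.5^2/5 + 28^2/3) - 3*16
     = 0.050000 * 1108.12 - 48
     = 7.405833.
Step 4: Ties present; correction factor C = 1 - 18/(15^3 - 15) = 0.994643. Corrected H = 7.405833 / 0.994643 = 7.445721.
Step 5: Under H0, H ~ chi^2(3); p-value = 0.058970.
Step 6: alpha = 0.05. fail to reject H0.

H = 7.4457, df = 3, p = 0.058970, fail to reject H0.


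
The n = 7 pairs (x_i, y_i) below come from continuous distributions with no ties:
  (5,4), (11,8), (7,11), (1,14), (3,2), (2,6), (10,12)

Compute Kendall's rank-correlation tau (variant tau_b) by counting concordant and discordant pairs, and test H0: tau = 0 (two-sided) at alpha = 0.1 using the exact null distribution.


Step 1: Enumerate the 21 unordered pairs (i,j) with i<j and classify each by sign(x_j-x_i) * sign(y_j-y_i).
  (1,2):dx=+6,dy=+4->C; (1,3):dx=+2,dy=+7->C; (1,4):dx=-4,dy=+10->D; (1,5):dx=-2,dy=-2->C
  (1,6):dx=-3,dy=+2->D; (1,7):dx=+5,dy=+8->C; (2,3):dx=-4,dy=+3->D; (2,4):dx=-10,dy=+6->D
  (2,5):dx=-8,dy=-6->C; (2,6):dx=-9,dy=-2->C; (2,7):dx=-1,dy=+4->D; (3,4):dx=-6,dy=+3->D
  (3,5):dx=-4,dy=-9->C; (3,6):dx=-5,dy=-5->C; (3,7):dx=+3,dy=+1->C; (4,5):dx=+2,dy=-12->D
  (4,6):dx=+1,dy=-8->D; (4,7):dx=+9,dy=-2->D; (5,6):dx=-1,dy=+4->D; (5,7):dx=+7,dy=+10->C
  (6,7):dx=+8,dy=+6->C
Step 2: C = 11, D = 10, total pairs = 21.
Step 3: tau = (C - D)/(n(n-1)/2) = (11 - 10)/21 = 0.047619.
Step 4: Exact two-sided p-value (enumerate n! = 5040 permutations of y under H0): p = 1.000000.
Step 5: alpha = 0.1. fail to reject H0.

tau_b = 0.0476 (C=11, D=10), p = 1.000000, fail to reject H0.


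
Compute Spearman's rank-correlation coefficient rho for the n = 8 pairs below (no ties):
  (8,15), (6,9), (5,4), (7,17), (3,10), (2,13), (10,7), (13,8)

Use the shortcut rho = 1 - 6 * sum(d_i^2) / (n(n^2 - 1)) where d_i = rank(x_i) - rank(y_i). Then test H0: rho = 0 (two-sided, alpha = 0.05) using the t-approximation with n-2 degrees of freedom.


Step 1: Rank x and y separately (midranks; no ties here).
rank(x): 8->6, 6->4, 5->3, 7->5, 3->2, 2->1, 10->7, 13->8
rank(y): 15->7, 9->4, 4->1, 17->8, 10->5, 13->6, 7->2, 8->3
Step 2: d_i = R_x(i) - R_y(i); compute d_i^2.
  (6-7)^2=1, (4-4)^2=0, (3-1)^2=4, (5-8)^2=9, (2-5)^2=9, (1-6)^2=25, (7-2)^2=25, (8-3)^2=25
sum(d^2) = 98.
Step 3: rho = 1 - 6*98 / (8*(8^2 - 1)) = 1 - 588/504 = -0.166667.
Step 4: Under H0, t = rho * sqrt((n-2)/(1-rho^2)) = -0.4140 ~ t(6).
Step 5: Two-sided p-value from the t-distribution with 6 df = 0.693239.
Step 6: alpha = 0.05. fail to reject H0.

rho = -0.1667, p = 0.693239, fail to reject H0 at alpha = 0.05.


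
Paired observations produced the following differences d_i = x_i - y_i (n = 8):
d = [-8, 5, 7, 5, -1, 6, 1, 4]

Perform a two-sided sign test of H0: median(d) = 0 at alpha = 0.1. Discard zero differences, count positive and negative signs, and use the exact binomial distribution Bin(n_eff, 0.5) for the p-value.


Step 1: Discard zero differences. Original n = 8; n_eff = number of nonzero differences = 8.
Nonzero differences (with sign): -8, +5, +7, +5, -1, +6, +1, +4
Step 2: Count signs: positive = 6, negative = 2.
Step 3: Under H0: P(positive) = 0.5, so the number of positives S ~ Bin(8, 0.5).
Step 4: Two-sided exact p-value = sum of Bin(8,0.5) probabilities at or below the observed probability = 0.289062.
Step 5: alpha = 0.1. fail to reject H0.

n_eff = 8, pos = 6, neg = 2, p = 0.289062, fail to reject H0.


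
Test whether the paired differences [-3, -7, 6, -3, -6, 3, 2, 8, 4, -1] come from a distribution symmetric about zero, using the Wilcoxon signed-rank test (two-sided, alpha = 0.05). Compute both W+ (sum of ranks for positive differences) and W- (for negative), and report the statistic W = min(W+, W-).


Step 1: Drop any zero differences (none here) and take |d_i|.
|d| = [3, 7, 6, 3, 6, 3, 2, 8, 4, 1]
Step 2: Midrank |d_i| (ties get averaged ranks).
ranks: |3|->4, |7|->9, |6|->7.5, |3|->4, |6|->7.5, |3|->4, |2|->2, |8|->10, |4|->6, |1|->1
Step 3: Attach original signs; sum ranks with positive sign and with negative sign.
W+ = 7.5 + 4 + 2 + 10 + 6 = 29.5
W- = 4 + 9 + 4 + 7.5 + 1 = 25.5
(Check: W+ + W- = 55 should equal n(n+1)/2 = 55.)
Step 4: Test statistic W = min(W+, W-) = 25.5.
Step 5: Ties in |d|, so use the tie-corrected normal approximation.
        E[W] = n(n+1)/4 = 10*11/4 = 27.5.
        Tie groups: |d|=3 (t=3), |d|=6 (t=2); sum(t^3 - t) = 30.
        Var[W] = n(n+1)(2n+1)/24 - sum(t^3-t)/48 = 2310/24 - 30/48 = 95.625.
        z = (W - E[W]) / sqrt(Var[W]) = (25.5 - 27.5) / 9.7788 = -0.2045.
        Two-sided p = 2*Phi(z) = 0.837944.
Step 6: alpha = 0.05. fail to reject H0.

W+ = 29.5, W- = 25.5, W = min = 25.5, p = 0.837944, fail to reject H0.


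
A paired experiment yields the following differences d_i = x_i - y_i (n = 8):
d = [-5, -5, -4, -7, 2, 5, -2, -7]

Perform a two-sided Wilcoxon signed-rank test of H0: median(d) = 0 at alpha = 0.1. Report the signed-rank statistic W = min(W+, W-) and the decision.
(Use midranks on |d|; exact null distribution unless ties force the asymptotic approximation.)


Step 1: Drop any zero differences (none here) and take |d_i|.
|d| = [5, 5, 4, 7, 2, 5, 2, 7]
Step 2: Midrank |d_i| (ties get averaged ranks).
ranks: |5|->5, |5|->5, |4|->3, |7|->7.5, |2|->1.5, |5|->5, |2|->1.5, |7|->7.5
Step 3: Attach original signs; sum ranks with positive sign and with negative sign.
W+ = 1.5 + 5 = 6.5
W- = 5 + 5 + 3 + 7.5 + 1.5 + 7.5 = 29.5
(Check: W+ + W- = 36 should equal n(n+1)/2 = 36.)
Step 4: Test statistic W = min(W+, W-) = 6.5.
Step 5: Ties in |d|, so use the tie-corrected normal approximation.
        E[W] = n(n+1)/4 = 8*9/4 = 18.
        Tie groups: |d|=2 (t=2), |d|=5 (t=3), |d|=7 (t=2); sum(t^3 - t) = 36.
        Var[W] = n(n+1)(2n+1)/24 - sum(t^3-t)/48 = 1224/24 - 36/48 = 50.25.
        z = (W - E[W]) / sqrt(Var[W]) = (6.5 - 18) / 7.0887 = -1.6223.
        Two-sided p = 2*Phi(z) = 0.104740.
Step 6: alpha = 0.1. fail to reject H0.

W+ = 6.5, W- = 29.5, W = min = 6.5, p = 0.104740, fail to reject H0.


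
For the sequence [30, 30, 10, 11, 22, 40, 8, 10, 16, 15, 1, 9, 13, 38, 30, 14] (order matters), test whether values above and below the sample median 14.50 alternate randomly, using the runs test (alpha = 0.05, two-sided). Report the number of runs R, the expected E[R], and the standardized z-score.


Step 1: Compute median = 14.50; label A = above, B = below.
Labels in order: AABBAABBAABBBAAB  (n_A = 8, n_B = 8)
Step 2: Count runs R = 8.
Step 3: Under H0 (random ordering), E[R] = 2*n_A*n_B/(n_A+n_B) + 1 = 2*8*8/16 + 1 = 9.0000.
        Var[R] = 2*n_A*n_B*(2*n_A*n_B - n_A - n_B) / ((n_A+n_B)^2 * (n_A+n_B-1)) = 14336/3840 = 3.7333.
        SD[R] = 1.9322.
Step 4: Continuity-corrected z = (R + 0.5 - E[R]) / SD[R] = (8 + 0.5 - 9.0000) / 1.9322 = -0.2588.
Step 5: Two-sided p-value via normal approximation = 2*(1 - Phi(|z|)) = 0.795809.
Step 6: alpha = 0.05. fail to reject H0.

R = 8, z = -0.2588, p = 0.795809, fail to reject H0.


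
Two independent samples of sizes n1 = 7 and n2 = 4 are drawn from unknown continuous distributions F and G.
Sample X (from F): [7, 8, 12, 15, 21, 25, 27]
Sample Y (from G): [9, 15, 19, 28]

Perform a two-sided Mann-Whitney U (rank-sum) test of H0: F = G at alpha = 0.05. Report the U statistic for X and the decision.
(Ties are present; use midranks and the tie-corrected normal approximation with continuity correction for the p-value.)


Step 1: Combine and sort all 11 observations; assign midranks.
sorted (value, group): (7,X), (8,X), (9,Y), (12,X), (15,X), (15,Y), (19,Y), (21,X), (25,X), (27,X), (28,Y)
ranks: 7->1, 8->2, 9->3, 12->4, 15->5.5, 15->5.5, 19->7, 21->8, 25->9, 27->10, 28->11
Step 2: Rank sum for X: R1 = 1 + 2 + 4 + 5.5 + 8 + 9 + 10 = 39.5.
Step 3: U_X = R1 - n1(n1+1)/2 = 39.5 - 7*8/2 = 39.5 - 28 = 11.5.
       U_Y = n1*n2 - U_X = 28 - 11.5 = 16.5.
Step 4: Ties are present, so use the tie-corrected normal approximation (with continuity correction) for the p-value.
Step 5: p-value = 0.704817; compare to alpha = 0.05. fail to reject H0.

U_X = 11.5, p = 0.704817, fail to reject H0 at alpha = 0.05.


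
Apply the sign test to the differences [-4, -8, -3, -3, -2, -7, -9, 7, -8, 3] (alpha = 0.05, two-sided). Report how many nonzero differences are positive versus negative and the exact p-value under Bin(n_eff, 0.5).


Step 1: Discard zero differences. Original n = 10; n_eff = number of nonzero differences = 10.
Nonzero differences (with sign): -4, -8, -3, -3, -2, -7, -9, +7, -8, +3
Step 2: Count signs: positive = 2, negative = 8.
Step 3: Under H0: P(positive) = 0.5, so the number of positives S ~ Bin(10, 0.5).
Step 4: Two-sided exact p-value = sum of Bin(10,0.5) probabilities at or below the observed probability = 0.109375.
Step 5: alpha = 0.05. fail to reject H0.

n_eff = 10, pos = 2, neg = 8, p = 0.109375, fail to reject H0.


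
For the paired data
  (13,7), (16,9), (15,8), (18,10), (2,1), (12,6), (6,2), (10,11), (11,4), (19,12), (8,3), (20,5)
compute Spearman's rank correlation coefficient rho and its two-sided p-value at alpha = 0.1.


Step 1: Rank x and y separately (midranks; no ties here).
rank(x): 13->7, 16->9, 15->8, 18->10, 2->1, 12->6, 6->2, 10->4, 11->5, 19->11, 8->3, 20->12
rank(y): 7->7, 9->9, 8->8, 10->10, 1->1, 6->6, 2->2, 11->11, 4->4, 12->12, 3->3, 5->5
Step 2: d_i = R_x(i) - R_y(i); compute d_i^2.
  (7-7)^2=0, (9-9)^2=0, (8-8)^2=0, (10-10)^2=0, (1-1)^2=0, (6-6)^2=0, (2-2)^2=0, (4-11)^2=49, (5-4)^2=1, (11-12)^2=1, (3-3)^2=0, (12-5)^2=49
sum(d^2) = 100.
Step 3: rho = 1 - 6*100 / (12*(12^2 - 1)) = 1 - 600/1716 = 0.650350.
Step 4: Under H0, t = rho * sqrt((n-2)/(1-rho^2)) = 2.7073 ~ t(10).
Step 5: Two-sided p-value from the t-distribution with 10 df = 0.022034.
Step 6: alpha = 0.1. reject H0.

rho = 0.6503, p = 0.022034, reject H0 at alpha = 0.1.


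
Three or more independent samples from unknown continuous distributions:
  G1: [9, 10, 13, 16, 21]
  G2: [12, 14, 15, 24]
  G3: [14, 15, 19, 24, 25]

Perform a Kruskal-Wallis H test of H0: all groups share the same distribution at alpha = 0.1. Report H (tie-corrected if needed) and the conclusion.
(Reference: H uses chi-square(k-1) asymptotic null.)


Step 1: Combine all N = 14 observations and assign midranks.
sorted (value, group, rank): (9,G1,1), (10,G1,2), (12,G2,3), (13,G1,4), (14,G2,5.5), (14,G3,5.5), (15,G2,7.5), (15,G3,7.5), (16,G1,9), (19,G3,10), (21,G1,11), (24,G2,12.5), (24,G3,12.5), (25,G3,14)
Step 2: Sum ranks within each group.
R_1 = 27 (n_1 = 5)
R_2 = 28.5 (n_2 = 4)
R_3 = 49.5 (n_3 = 5)
Step 3: H = 12/(N(N+1)) * sum(R_i^2/n_i) - 3(N+1)
     = 12/(14*15) * (27^2/5 + 28.5^2/4 + 49.5^2/5) - 3*15
     = 0.057143 * 838.913 - 45
     = 2.937857.
Step 4: Ties present; correction factor C = 1 - 18/(14^3 - 14) = 0.993407. Corrected H = 2.937857 / 0.993407 = 2.957356.
Step 5: Under H0, H ~ chi^2(2); p-value = 0.227939.
Step 6: alpha = 0.1. fail to reject H0.

H = 2.9574, df = 2, p = 0.227939, fail to reject H0.


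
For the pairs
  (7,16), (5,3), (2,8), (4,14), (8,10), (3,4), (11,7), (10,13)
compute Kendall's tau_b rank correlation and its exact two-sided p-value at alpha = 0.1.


Step 1: Enumerate the 28 unordered pairs (i,j) with i<j and classify each by sign(x_j-x_i) * sign(y_j-y_i).
  (1,2):dx=-2,dy=-13->C; (1,3):dx=-5,dy=-8->C; (1,4):dx=-3,dy=-2->C; (1,5):dx=+1,dy=-6->D
  (1,6):dx=-4,dy=-12->C; (1,7):dx=+4,dy=-9->D; (1,8):dx=+3,dy=-3->D; (2,3):dx=-3,dy=+5->D
  (2,4):dx=-1,dy=+11->D; (2,5):dx=+3,dy=+7->C; (2,6):dx=-2,dy=+1->D; (2,7):dx=+6,dy=+4->C
  (2,8):dx=+5,dy=+10->C; (3,4):dx=+2,dy=+6->C; (3,5):dx=+6,dy=+2->C; (3,6):dx=+1,dy=-4->D
  (3,7):dx=+9,dy=-1->D; (3,8):dx=+8,dy=+5->C; (4,5):dx=+4,dy=-4->D; (4,6):dx=-1,dy=-10->C
  (4,7):dx=+7,dy=-7->D; (4,8):dx=+6,dy=-1->D; (5,6):dx=-5,dy=-6->C; (5,7):dx=+3,dy=-3->D
  (5,8):dx=+2,dy=+3->C; (6,7):dx=+8,dy=+3->C; (6,8):dx=+7,dy=+9->C; (7,8):dx=-1,dy=+6->D
Step 2: C = 15, D = 13, total pairs = 28.
Step 3: tau = (C - D)/(n(n-1)/2) = (15 - 13)/28 = 0.071429.
Step 4: Exact two-sided p-value (enumerate n! = 40320 permutations of y under H0): p = 0.904861.
Step 5: alpha = 0.1. fail to reject H0.

tau_b = 0.0714 (C=15, D=13), p = 0.904861, fail to reject H0.


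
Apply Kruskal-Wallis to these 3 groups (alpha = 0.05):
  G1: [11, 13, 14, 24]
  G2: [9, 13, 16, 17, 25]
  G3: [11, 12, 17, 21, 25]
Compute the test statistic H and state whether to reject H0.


Step 1: Combine all N = 14 observations and assign midranks.
sorted (value, group, rank): (9,G2,1), (11,G1,2.5), (11,G3,2.5), (12,G3,4), (13,G1,5.5), (13,G2,5.5), (14,G1,7), (16,G2,8), (17,G2,9.5), (17,G3,9.5), (21,G3,11), (24,G1,12), (25,G2,13.5), (25,G3,13.5)
Step 2: Sum ranks within each group.
R_1 = 27 (n_1 = 4)
R_2 = 37.5 (n_2 = 5)
R_3 = 40.5 (n_3 = 5)
Step 3: H = 12/(N(N+1)) * sum(R_i^2/n_i) - 3(N+1)
     = 12/(14*15) * (27^2/4 + 37.5^2/5 + 40.5^2/5) - 3*15
     = 0.057143 * 791.55 - 45
     = 0.231429.
Step 4: Ties present; correction factor C = 1 - 24/(14^3 - 14) = 0.991209. Corrected H = 0.231429 / 0.991209 = 0.233481.
Step 5: Under H0, H ~ chi^2(2); p-value = 0.889816.
Step 6: alpha = 0.05. fail to reject H0.

H = 0.2335, df = 2, p = 0.889816, fail to reject H0.


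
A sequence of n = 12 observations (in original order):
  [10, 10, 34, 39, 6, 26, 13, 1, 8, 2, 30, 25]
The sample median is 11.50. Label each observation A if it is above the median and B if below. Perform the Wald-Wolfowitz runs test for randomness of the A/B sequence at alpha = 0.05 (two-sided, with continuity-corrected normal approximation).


Step 1: Compute median = 11.50; label A = above, B = below.
Labels in order: BBAABAABBBAA  (n_A = 6, n_B = 6)
Step 2: Count runs R = 6.
Step 3: Under H0 (random ordering), E[R] = 2*n_A*n_B/(n_A+n_B) + 1 = 2*6*6/12 + 1 = 7.0000.
        Var[R] = 2*n_A*n_B*(2*n_A*n_B - n_A - n_B) / ((n_A+n_B)^2 * (n_A+n_B-1)) = 4320/1584 = 2.7273.
        SD[R] = 1.6514.
Step 4: Continuity-corrected z = (R + 0.5 - E[R]) / SD[R] = (6 + 0.5 - 7.0000) / 1.6514 = -0.3028.
Step 5: Two-sided p-value via normal approximation = 2*(1 - Phi(|z|)) = 0.762069.
Step 6: alpha = 0.05. fail to reject H0.

R = 6, z = -0.3028, p = 0.762069, fail to reject H0.


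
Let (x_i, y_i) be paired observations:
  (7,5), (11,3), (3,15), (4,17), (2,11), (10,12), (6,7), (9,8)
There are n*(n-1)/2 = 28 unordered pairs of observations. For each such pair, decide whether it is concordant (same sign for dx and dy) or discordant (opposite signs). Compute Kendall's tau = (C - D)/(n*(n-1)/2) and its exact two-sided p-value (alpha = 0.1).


Step 1: Enumerate the 28 unordered pairs (i,j) with i<j and classify each by sign(x_j-x_i) * sign(y_j-y_i).
  (1,2):dx=+4,dy=-2->D; (1,3):dx=-4,dy=+10->D; (1,4):dx=-3,dy=+12->D; (1,5):dx=-5,dy=+6->D
  (1,6):dx=+3,dy=+7->C; (1,7):dx=-1,dy=+2->D; (1,8):dx=+2,dy=+3->C; (2,3):dx=-8,dy=+12->D
  (2,4):dx=-7,dy=+14->D; (2,5):dx=-9,dy=+8->D; (2,6):dx=-1,dy=+9->D; (2,7):dx=-5,dy=+4->D
  (2,8):dx=-2,dy=+5->D; (3,4):dx=+1,dy=+2->C; (3,5):dx=-1,dy=-4->C; (3,6):dx=+7,dy=-3->D
  (3,7):dx=+3,dy=-8->D; (3,8):dx=+6,dy=-7->D; (4,5):dx=-2,dy=-6->C; (4,6):dx=+6,dy=-5->D
  (4,7):dx=+2,dy=-10->D; (4,8):dx=+5,dy=-9->D; (5,6):dx=+8,dy=+1->C; (5,7):dx=+4,dy=-4->D
  (5,8):dx=+7,dy=-3->D; (6,7):dx=-4,dy=-5->C; (6,8):dx=-1,dy=-4->C; (7,8):dx=+3,dy=+1->C
Step 2: C = 9, D = 19, total pairs = 28.
Step 3: tau = (C - D)/(n(n-1)/2) = (9 - 19)/28 = -0.357143.
Step 4: Exact two-sided p-value (enumerate n! = 40320 permutations of y under H0): p = 0.275099.
Step 5: alpha = 0.1. fail to reject H0.

tau_b = -0.3571 (C=9, D=19), p = 0.275099, fail to reject H0.


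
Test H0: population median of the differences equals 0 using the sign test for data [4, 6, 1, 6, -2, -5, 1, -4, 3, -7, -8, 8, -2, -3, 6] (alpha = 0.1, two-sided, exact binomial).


Step 1: Discard zero differences. Original n = 15; n_eff = number of nonzero differences = 15.
Nonzero differences (with sign): +4, +6, +1, +6, -2, -5, +1, -4, +3, -7, -8, +8, -2, -3, +6
Step 2: Count signs: positive = 8, negative = 7.
Step 3: Under H0: P(positive) = 0.5, so the number of positives S ~ Bin(15, 0.5).
Step 4: Two-sided exact p-value = sum of Bin(15,0.5) probabilities at or below the observed probability = 1.000000.
Step 5: alpha = 0.1. fail to reject H0.

n_eff = 15, pos = 8, neg = 7, p = 1.000000, fail to reject H0.


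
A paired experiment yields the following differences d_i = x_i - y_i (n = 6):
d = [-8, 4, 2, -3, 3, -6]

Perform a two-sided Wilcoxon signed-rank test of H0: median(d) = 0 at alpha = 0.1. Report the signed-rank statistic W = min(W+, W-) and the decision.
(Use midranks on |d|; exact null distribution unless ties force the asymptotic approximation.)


Step 1: Drop any zero differences (none here) and take |d_i|.
|d| = [8, 4, 2, 3, 3, 6]
Step 2: Midrank |d_i| (ties get averaged ranks).
ranks: |8|->6, |4|->4, |2|->1, |3|->2.5, |3|->2.5, |6|->5
Step 3: Attach original signs; sum ranks with positive sign and with negative sign.
W+ = 4 + 1 + 2.5 = 7.5
W- = 6 + 2.5 + 5 = 13.5
(Check: W+ + W- = 21 should equal n(n+1)/2 = 21.)
Step 4: Test statistic W = min(W+, W-) = 7.5.
Step 5: Ties in |d|, so use the tie-corrected normal approximation.
        E[W] = n(n+1)/4 = 6*7/4 = 10.5.
        Tie groups: |d|=3 (t=2); sum(t^3 - t) = 6.
        Var[W] = n(n+1)(2n+1)/24 - sum(t^3-t)/48 = 546/24 - 6/48 = 22.625.
        z = (W - E[W]) / sqrt(Var[W]) = (7.5 - 10.5) / 4.7566 = -0.6307.
        Two-sided p = 2*Phi(z) = 0.528233.
Step 6: alpha = 0.1. fail to reject H0.

W+ = 7.5, W- = 13.5, W = min = 7.5, p = 0.528233, fail to reject H0.


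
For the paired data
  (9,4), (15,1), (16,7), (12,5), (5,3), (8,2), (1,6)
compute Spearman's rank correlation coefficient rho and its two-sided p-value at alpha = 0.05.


Step 1: Rank x and y separately (midranks; no ties here).
rank(x): 9->4, 15->6, 16->7, 12->5, 5->2, 8->3, 1->1
rank(y): 4->4, 1->1, 7->7, 5->5, 3->3, 2->2, 6->6
Step 2: d_i = R_x(i) - R_y(i); compute d_i^2.
  (4-4)^2=0, (6-1)^2=25, (7-7)^2=0, (5-5)^2=0, (2-3)^2=1, (3-2)^2=1, (1-6)^2=25
sum(d^2) = 52.
Step 3: rho = 1 - 6*52 / (7*(7^2 - 1)) = 1 - 312/336 = 0.071429.
Step 4: Under H0, t = rho * sqrt((n-2)/(1-rho^2)) = 0.1601 ~ t(5).
Step 5: Two-sided p-value from the t-distribution with 5 df = 0.879048.
Step 6: alpha = 0.05. fail to reject H0.

rho = 0.0714, p = 0.879048, fail to reject H0 at alpha = 0.05.


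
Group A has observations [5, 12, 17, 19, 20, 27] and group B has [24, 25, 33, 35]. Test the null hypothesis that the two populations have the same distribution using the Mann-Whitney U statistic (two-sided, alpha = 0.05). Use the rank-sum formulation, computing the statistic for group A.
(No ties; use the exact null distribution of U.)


Step 1: Combine and sort all 10 observations; assign midranks.
sorted (value, group): (5,X), (12,X), (17,X), (19,X), (20,X), (24,Y), (25,Y), (27,X), (33,Y), (35,Y)
ranks: 5->1, 12->2, 17->3, 19->4, 20->5, 24->6, 25->7, 27->8, 33->9, 35->10
Step 2: Rank sum for X: R1 = 1 + 2 + 3 + 4 + 5 + 8 = 23.
Step 3: U_X = R1 - n1(n1+1)/2 = 23 - 6*7/2 = 23 - 21 = 2.
       U_Y = n1*n2 - U_X = 24 - 2 = 22.
Step 4: No ties, so the exact null distribution of U (based on enumerating the C(10,6) = 210 equally likely rank assignments) gives the two-sided p-value.
Step 5: p-value = 0.038095; compare to alpha = 0.05. reject H0.

U_X = 2, p = 0.038095, reject H0 at alpha = 0.05.


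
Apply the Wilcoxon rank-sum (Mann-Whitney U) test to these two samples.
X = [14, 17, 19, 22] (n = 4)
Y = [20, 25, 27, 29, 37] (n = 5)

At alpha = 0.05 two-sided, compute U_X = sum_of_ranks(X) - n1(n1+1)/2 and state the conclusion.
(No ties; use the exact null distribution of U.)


Step 1: Combine and sort all 9 observations; assign midranks.
sorted (value, group): (14,X), (17,X), (19,X), (20,Y), (22,X), (25,Y), (27,Y), (29,Y), (37,Y)
ranks: 14->1, 17->2, 19->3, 20->4, 22->5, 25->6, 27->7, 29->8, 37->9
Step 2: Rank sum for X: R1 = 1 + 2 + 3 + 5 = 11.
Step 3: U_X = R1 - n1(n1+1)/2 = 11 - 4*5/2 = 11 - 10 = 1.
       U_Y = n1*n2 - U_X = 20 - 1 = 19.
Step 4: No ties, so the exact null distribution of U (based on enumerating the C(9,4) = 126 equally likely rank assignments) gives the two-sided p-value.
Step 5: p-value = 0.031746; compare to alpha = 0.05. reject H0.

U_X = 1, p = 0.031746, reject H0 at alpha = 0.05.


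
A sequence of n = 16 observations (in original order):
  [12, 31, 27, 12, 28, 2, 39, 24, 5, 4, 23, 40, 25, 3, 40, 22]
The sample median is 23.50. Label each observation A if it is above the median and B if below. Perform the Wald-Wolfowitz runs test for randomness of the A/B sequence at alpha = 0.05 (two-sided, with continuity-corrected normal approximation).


Step 1: Compute median = 23.50; label A = above, B = below.
Labels in order: BAABABAABBBAABAB  (n_A = 8, n_B = 8)
Step 2: Count runs R = 11.
Step 3: Under H0 (random ordering), E[R] = 2*n_A*n_B/(n_A+n_B) + 1 = 2*8*8/16 + 1 = 9.0000.
        Var[R] = 2*n_A*n_B*(2*n_A*n_B - n_A - n_B) / ((n_A+n_B)^2 * (n_A+n_B-1)) = 14336/3840 = 3.7333.
        SD[R] = 1.9322.
Step 4: Continuity-corrected z = (R - 0.5 - E[R]) / SD[R] = (11 - 0.5 - 9.0000) / 1.9322 = 0.7763.
Step 5: Two-sided p-value via normal approximation = 2*(1 - Phi(|z|)) = 0.437558.
Step 6: alpha = 0.05. fail to reject H0.

R = 11, z = 0.7763, p = 0.437558, fail to reject H0.


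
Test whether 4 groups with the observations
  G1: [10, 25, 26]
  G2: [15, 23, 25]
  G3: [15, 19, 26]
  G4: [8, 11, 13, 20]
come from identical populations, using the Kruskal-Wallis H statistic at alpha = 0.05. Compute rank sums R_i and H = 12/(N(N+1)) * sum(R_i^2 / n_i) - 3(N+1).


Step 1: Combine all N = 13 observations and assign midranks.
sorted (value, group, rank): (8,G4,1), (10,G1,2), (11,G4,3), (13,G4,4), (15,G2,5.5), (15,G3,5.5), (19,G3,7), (20,G4,8), (23,G2,9), (25,G1,10.5), (25,G2,10.5), (26,G1,12.5), (26,G3,12.5)
Step 2: Sum ranks within each group.
R_1 = 25 (n_1 = 3)
R_2 = 25 (n_2 = 3)
R_3 = 25 (n_3 = 3)
R_4 = 16 (n_4 = 4)
Step 3: H = 12/(N(N+1)) * sum(R_i^2/n_i) - 3(N+1)
     = 12/(13*14) * (25^2/3 + 25^2/3 + 25^2/3 + 16^2/4) - 3*14
     = 0.065934 * 689 - 42
     = 3.428571.
Step 4: Ties present; correction factor C = 1 - 18/(13^3 - 13) = 0.991758. Corrected H = 3.428571 / 0.991758 = 3.457064.
Step 5: Under H0, H ~ chi^2(3); p-value = 0.326374.
Step 6: alpha = 0.05. fail to reject H0.

H = 3.4571, df = 3, p = 0.326374, fail to reject H0.


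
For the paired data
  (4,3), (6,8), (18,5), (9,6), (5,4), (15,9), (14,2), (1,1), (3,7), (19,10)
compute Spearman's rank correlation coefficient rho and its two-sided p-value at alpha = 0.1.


Step 1: Rank x and y separately (midranks; no ties here).
rank(x): 4->3, 6->5, 18->9, 9->6, 5->4, 15->8, 14->7, 1->1, 3->2, 19->10
rank(y): 3->3, 8->8, 5->5, 6->6, 4->4, 9->9, 2->2, 1->1, 7->7, 10->10
Step 2: d_i = R_x(i) - R_y(i); compute d_i^2.
  (3-3)^2=0, (5-8)^2=9, (9-5)^2=16, (6-6)^2=0, (4-4)^2=0, (8-9)^2=1, (7-2)^2=25, (1-1)^2=0, (2-7)^2=25, (10-10)^2=0
sum(d^2) = 76.
Step 3: rho = 1 - 6*76 / (10*(10^2 - 1)) = 1 - 456/990 = 0.539394.
Step 4: Under H0, t = rho * sqrt((n-2)/(1-rho^2)) = 1.8118 ~ t(8).
Step 5: Two-sided p-value from the t-distribution with 8 df = 0.107593.
Step 6: alpha = 0.1. fail to reject H0.

rho = 0.5394, p = 0.107593, fail to reject H0 at alpha = 0.1.


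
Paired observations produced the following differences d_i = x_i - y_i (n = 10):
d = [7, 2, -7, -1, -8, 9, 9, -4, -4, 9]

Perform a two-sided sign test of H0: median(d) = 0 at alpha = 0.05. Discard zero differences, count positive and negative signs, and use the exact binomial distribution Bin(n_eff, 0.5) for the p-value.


Step 1: Discard zero differences. Original n = 10; n_eff = number of nonzero differences = 10.
Nonzero differences (with sign): +7, +2, -7, -1, -8, +9, +9, -4, -4, +9
Step 2: Count signs: positive = 5, negative = 5.
Step 3: Under H0: P(positive) = 0.5, so the number of positives S ~ Bin(10, 0.5).
Step 4: Two-sided exact p-value = sum of Bin(10,0.5) probabilities at or below the observed probability = 1.000000.
Step 5: alpha = 0.05. fail to reject H0.

n_eff = 10, pos = 5, neg = 5, p = 1.000000, fail to reject H0.


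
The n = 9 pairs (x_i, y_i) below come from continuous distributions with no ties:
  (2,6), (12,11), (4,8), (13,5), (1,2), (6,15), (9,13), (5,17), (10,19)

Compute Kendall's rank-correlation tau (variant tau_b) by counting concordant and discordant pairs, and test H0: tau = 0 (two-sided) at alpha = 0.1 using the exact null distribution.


Step 1: Enumerate the 36 unordered pairs (i,j) with i<j and classify each by sign(x_j-x_i) * sign(y_j-y_i).
  (1,2):dx=+10,dy=+5->C; (1,3):dx=+2,dy=+2->C; (1,4):dx=+11,dy=-1->D; (1,5):dx=-1,dy=-4->C
  (1,6):dx=+4,dy=+9->C; (1,7):dx=+7,dy=+7->C; (1,8):dx=+3,dy=+11->C; (1,9):dx=+8,dy=+13->C
  (2,3):dx=-8,dy=-3->C; (2,4):dx=+1,dy=-6->D; (2,5):dx=-11,dy=-9->C; (2,6):dx=-6,dy=+4->D
  (2,7):dx=-3,dy=+2->D; (2,8):dx=-7,dy=+6->D; (2,9):dx=-2,dy=+8->D; (3,4):dx=+9,dy=-3->D
  (3,5):dx=-3,dy=-6->C; (3,6):dx=+2,dy=+7->C; (3,7):dx=+5,dy=+5->C; (3,8):dx=+1,dy=+9->C
  (3,9):dx=+6,dy=+11->C; (4,5):dx=-12,dy=-3->C; (4,6):dx=-7,dy=+10->D; (4,7):dx=-4,dy=+8->D
  (4,8):dx=-8,dy=+12->D; (4,9):dx=-3,dy=+14->D; (5,6):dx=+5,dy=+13->C; (5,7):dx=+8,dy=+11->C
  (5,8):dx=+4,dy=+15->C; (5,9):dx=+9,dy=+17->C; (6,7):dx=+3,dy=-2->D; (6,8):dx=-1,dy=+2->D
  (6,9):dx=+4,dy=+4->C; (7,8):dx=-4,dy=+4->D; (7,9):dx=+1,dy=+6->C; (8,9):dx=+5,dy=+2->C
Step 2: C = 22, D = 14, total pairs = 36.
Step 3: tau = (C - D)/(n(n-1)/2) = (22 - 14)/36 = 0.222222.
Step 4: Exact two-sided p-value (enumerate n! = 362880 permutations of y under H0): p = 0.476709.
Step 5: alpha = 0.1. fail to reject H0.

tau_b = 0.2222 (C=22, D=14), p = 0.476709, fail to reject H0.


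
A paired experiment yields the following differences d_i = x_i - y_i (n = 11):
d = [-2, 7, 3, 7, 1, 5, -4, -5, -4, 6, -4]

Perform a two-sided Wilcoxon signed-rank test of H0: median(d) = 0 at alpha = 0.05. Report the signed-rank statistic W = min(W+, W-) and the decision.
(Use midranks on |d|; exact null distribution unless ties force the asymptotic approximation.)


Step 1: Drop any zero differences (none here) and take |d_i|.
|d| = [2, 7, 3, 7, 1, 5, 4, 5, 4, 6, 4]
Step 2: Midrank |d_i| (ties get averaged ranks).
ranks: |2|->2, |7|->10.5, |3|->3, |7|->10.5, |1|->1, |5|->7.5, |4|->5, |5|->7.5, |4|->5, |6|->9, |4|->5
Step 3: Attach original signs; sum ranks with positive sign and with negative sign.
W+ = 10.5 + 3 + 10.5 + 1 + 7.5 + 9 = 41.5
W- = 2 + 5 + 7.5 + 5 + 5 = 24.5
(Check: W+ + W- = 66 should equal n(n+1)/2 = 66.)
Step 4: Test statistic W = min(W+, W-) = 24.5.
Step 5: Ties in |d|, so use the tie-corrected normal approximation.
        E[W] = n(n+1)/4 = 11*12/4 = 33.
        Tie groups: |d|=4 (t=3), |d|=5 (t=2), |d|=7 (t=2); sum(t^3 - t) = 36.
        Var[W] = n(n+1)(2n+1)/24 - sum(t^3-t)/48 = 3036/24 - 36/48 = 125.75.
        z = (W - E[W]) / sqrt(Var[W]) = (24.5 - 33) / 11.2138 = -0.7580.
        Two-sided p = 2*Phi(z) = 0.448455.
Step 6: alpha = 0.05. fail to reject H0.

W+ = 41.5, W- = 24.5, W = min = 24.5, p = 0.448455, fail to reject H0.


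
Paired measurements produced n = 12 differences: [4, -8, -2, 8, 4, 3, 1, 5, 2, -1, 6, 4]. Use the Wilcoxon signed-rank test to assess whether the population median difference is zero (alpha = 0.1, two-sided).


Step 1: Drop any zero differences (none here) and take |d_i|.
|d| = [4, 8, 2, 8, 4, 3, 1, 5, 2, 1, 6, 4]
Step 2: Midrank |d_i| (ties get averaged ranks).
ranks: |4|->7, |8|->11.5, |2|->3.5, |8|->11.5, |4|->7, |3|->5, |1|->1.5, |5|->9, |2|->3.5, |1|->1.5, |6|->10, |4|->7
Step 3: Attach original signs; sum ranks with positive sign and with negative sign.
W+ = 7 + 11.5 + 7 + 5 + 1.5 + 9 + 3.5 + 10 + 7 = 61.5
W- = 11.5 + 3.5 + 1.5 = 16.5
(Check: W+ + W- = 78 should equal n(n+1)/2 = 78.)
Step 4: Test statistic W = min(W+, W-) = 16.5.
Step 5: Ties in |d|, so use the tie-corrected normal approximation.
        E[W] = n(n+1)/4 = 12*13/4 = 39.
        Tie groups: |d|=1 (t=2), |d|=2 (t=2), |d|=4 (t=3), |d|=8 (t=2); sum(t^3 - t) = 42.
        Var[W] = n(n+1)(2n+1)/24 - sum(t^3-t)/48 = 3900/24 - 42/48 = 161.625.
        z = (W - E[W]) / sqrt(Var[W]) = (16.5 - 39) / 12.7132 = -1.7698.
        Two-sided p = 2*Phi(z) = 0.076758.
Step 6: alpha = 0.1. reject H0.

W+ = 61.5, W- = 16.5, W = min = 16.5, p = 0.076758, reject H0.


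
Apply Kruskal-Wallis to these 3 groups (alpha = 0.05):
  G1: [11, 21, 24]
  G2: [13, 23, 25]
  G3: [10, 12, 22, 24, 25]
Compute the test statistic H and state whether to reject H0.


Step 1: Combine all N = 11 observations and assign midranks.
sorted (value, group, rank): (10,G3,1), (11,G1,2), (12,G3,3), (13,G2,4), (21,G1,5), (22,G3,6), (23,G2,7), (24,G1,8.5), (24,G3,8.5), (25,G2,10.5), (25,G3,10.5)
Step 2: Sum ranks within each group.
R_1 = 15.5 (n_1 = 3)
R_2 = 21.5 (n_2 = 3)
R_3 = 29 (n_3 = 5)
Step 3: H = 12/(N(N+1)) * sum(R_i^2/n_i) - 3(N+1)
     = 12/(11*12) * (15.5^2/3 + 21.5^2/3 + 29^2/5) - 3*12
     = 0.090909 * 402.367 - 36
     = 0.578788.
Step 4: Ties present; correction factor C = 1 - 12/(11^3 - 11) = 0.990909. Corrected H = 0.578788 / 0.990909 = 0.584098.
Step 5: Under H0, H ~ chi^2(2); p-value = 0.746732.
Step 6: alpha = 0.05. fail to reject H0.

H = 0.5841, df = 2, p = 0.746732, fail to reject H0.


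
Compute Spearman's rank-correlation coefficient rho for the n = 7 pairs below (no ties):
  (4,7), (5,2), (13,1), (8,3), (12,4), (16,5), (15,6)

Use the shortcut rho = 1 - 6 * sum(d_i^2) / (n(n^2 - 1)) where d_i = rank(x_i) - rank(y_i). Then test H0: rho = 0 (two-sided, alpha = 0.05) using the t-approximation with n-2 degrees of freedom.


Step 1: Rank x and y separately (midranks; no ties here).
rank(x): 4->1, 5->2, 13->5, 8->3, 12->4, 16->7, 15->6
rank(y): 7->7, 2->2, 1->1, 3->3, 4->4, 5->5, 6->6
Step 2: d_i = R_x(i) - R_y(i); compute d_i^2.
  (1-7)^2=36, (2-2)^2=0, (5-1)^2=16, (3-3)^2=0, (4-4)^2=0, (7-5)^2=4, (6-6)^2=0
sum(d^2) = 56.
Step 3: rho = 1 - 6*56 / (7*(7^2 - 1)) = 1 - 336/336 = 0.000000.
Step 4: Under H0, t = rho * sqrt((n-2)/(1-rho^2)) = 0.0000 ~ t(5).
Step 5: Two-sided p-value from the t-distribution with 5 df = 1.000000.
Step 6: alpha = 0.05. fail to reject H0.

rho = 0.0000, p = 1.000000, fail to reject H0 at alpha = 0.05.


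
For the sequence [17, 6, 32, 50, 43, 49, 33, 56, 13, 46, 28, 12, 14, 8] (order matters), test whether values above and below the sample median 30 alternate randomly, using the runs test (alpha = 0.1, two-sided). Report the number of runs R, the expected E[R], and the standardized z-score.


Step 1: Compute median = 30; label A = above, B = below.
Labels in order: BBAAAAAABABBBB  (n_A = 7, n_B = 7)
Step 2: Count runs R = 5.
Step 3: Under H0 (random ordering), E[R] = 2*n_A*n_B/(n_A+n_B) + 1 = 2*7*7/14 + 1 = 8.0000.
        Var[R] = 2*n_A*n_B*(2*n_A*n_B - n_A - n_B) / ((n_A+n_B)^2 * (n_A+n_B-1)) = 8232/2548 = 3.2308.
        SD[R] = 1.7974.
Step 4: Continuity-corrected z = (R + 0.5 - E[R]) / SD[R] = (5 + 0.5 - 8.0000) / 1.7974 = -1.3909.
Step 5: Two-sided p-value via normal approximation = 2*(1 - Phi(|z|)) = 0.164264.
Step 6: alpha = 0.1. fail to reject H0.

R = 5, z = -1.3909, p = 0.164264, fail to reject H0.


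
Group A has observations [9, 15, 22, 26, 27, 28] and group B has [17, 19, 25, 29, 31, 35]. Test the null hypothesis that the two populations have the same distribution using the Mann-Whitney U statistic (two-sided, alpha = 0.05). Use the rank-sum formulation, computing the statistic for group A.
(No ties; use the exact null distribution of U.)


Step 1: Combine and sort all 12 observations; assign midranks.
sorted (value, group): (9,X), (15,X), (17,Y), (19,Y), (22,X), (25,Y), (26,X), (27,X), (28,X), (29,Y), (31,Y), (35,Y)
ranks: 9->1, 15->2, 17->3, 19->4, 22->5, 25->6, 26->7, 27->8, 28->9, 29->10, 31->11, 35->12
Step 2: Rank sum for X: R1 = 1 + 2 + 5 + 7 + 8 + 9 = 32.
Step 3: U_X = R1 - n1(n1+1)/2 = 32 - 6*7/2 = 32 - 21 = 11.
       U_Y = n1*n2 - U_X = 36 - 11 = 25.
Step 4: No ties, so the exact null distribution of U (based on enumerating the C(12,6) = 924 equally likely rank assignments) gives the two-sided p-value.
Step 5: p-value = 0.309524; compare to alpha = 0.05. fail to reject H0.

U_X = 11, p = 0.309524, fail to reject H0 at alpha = 0.05.
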